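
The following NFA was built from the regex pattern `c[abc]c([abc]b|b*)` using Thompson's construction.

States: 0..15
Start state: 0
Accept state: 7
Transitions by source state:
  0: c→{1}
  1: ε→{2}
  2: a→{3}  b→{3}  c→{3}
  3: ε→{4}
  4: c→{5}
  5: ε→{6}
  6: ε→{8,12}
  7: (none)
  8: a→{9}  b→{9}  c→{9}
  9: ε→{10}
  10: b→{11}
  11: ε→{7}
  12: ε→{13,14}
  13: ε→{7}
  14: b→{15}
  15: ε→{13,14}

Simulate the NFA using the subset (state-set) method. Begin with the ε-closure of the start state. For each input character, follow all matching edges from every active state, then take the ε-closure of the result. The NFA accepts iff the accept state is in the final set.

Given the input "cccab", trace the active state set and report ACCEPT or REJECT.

initial (ε-close {0}): {0}
'c' @ 1: {1,2}
'c' @ 2: {3,4}
'c' @ 3: {5,6,7,8,12,13,14}  (accept∈set)
'a' @ 4: {9,10}
'b' @ 5: {7,11}  (accept∈set)
end set {7,11} — state 7 in

Answer: ACCEPT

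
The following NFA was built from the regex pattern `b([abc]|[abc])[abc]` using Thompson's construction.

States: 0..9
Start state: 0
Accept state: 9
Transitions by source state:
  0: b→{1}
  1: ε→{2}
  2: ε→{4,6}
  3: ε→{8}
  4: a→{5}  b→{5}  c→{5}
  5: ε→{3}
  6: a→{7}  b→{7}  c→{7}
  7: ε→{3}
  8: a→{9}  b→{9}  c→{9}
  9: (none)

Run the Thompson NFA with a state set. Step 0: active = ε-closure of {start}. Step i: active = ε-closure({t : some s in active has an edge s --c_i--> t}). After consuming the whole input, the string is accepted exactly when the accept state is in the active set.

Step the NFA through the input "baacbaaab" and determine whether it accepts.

initial (ε-close {0}): {0}
'b' @ 1: {1,2,4,6}
'a' @ 2: {3,5,7,8}
'a' @ 3: {9}  (accept∈set)
'c' @ 4: {}  — dead — no transitions
rest 'baaab' ignored (set empty)
final: {}; accept 9 not in set

Answer: REJECT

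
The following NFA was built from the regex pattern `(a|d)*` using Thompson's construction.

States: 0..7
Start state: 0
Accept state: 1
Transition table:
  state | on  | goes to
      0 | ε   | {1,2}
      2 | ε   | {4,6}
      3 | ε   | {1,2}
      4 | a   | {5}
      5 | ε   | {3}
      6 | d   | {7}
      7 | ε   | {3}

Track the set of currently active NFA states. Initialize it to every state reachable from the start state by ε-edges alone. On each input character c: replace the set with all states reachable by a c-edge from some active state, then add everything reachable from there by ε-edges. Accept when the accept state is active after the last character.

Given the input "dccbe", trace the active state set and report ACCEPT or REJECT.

Answer: REJECT

Trace:
start: ε-closure({0}) = {0,1,2,4,6}
'd' @ 1: {1,2,3,4,6,7}  ✓accept
'c' @ 2: {}  — no active states
rest 'cbe' ignored (set empty)
end set {} — state 1 not in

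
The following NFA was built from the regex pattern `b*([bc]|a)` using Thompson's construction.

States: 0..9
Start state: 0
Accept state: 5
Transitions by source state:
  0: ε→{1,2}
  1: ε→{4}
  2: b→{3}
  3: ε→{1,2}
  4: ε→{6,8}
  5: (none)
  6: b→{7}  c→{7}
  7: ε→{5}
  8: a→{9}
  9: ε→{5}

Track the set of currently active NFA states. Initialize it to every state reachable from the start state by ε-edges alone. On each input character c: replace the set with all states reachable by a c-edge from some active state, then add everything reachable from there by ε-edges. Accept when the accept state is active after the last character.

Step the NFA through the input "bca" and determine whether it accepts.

S₀ = ε-closure({0}) = {0,1,2,4,6,8}
'b' @ 1: {1,2,3,4,5,6,7,8}  [accepting]
'c' @ 2: {5,7}  [accepting]
'a' @ 3: {}  — state set empty
final: {}; accept 5 not in set

Answer: REJECT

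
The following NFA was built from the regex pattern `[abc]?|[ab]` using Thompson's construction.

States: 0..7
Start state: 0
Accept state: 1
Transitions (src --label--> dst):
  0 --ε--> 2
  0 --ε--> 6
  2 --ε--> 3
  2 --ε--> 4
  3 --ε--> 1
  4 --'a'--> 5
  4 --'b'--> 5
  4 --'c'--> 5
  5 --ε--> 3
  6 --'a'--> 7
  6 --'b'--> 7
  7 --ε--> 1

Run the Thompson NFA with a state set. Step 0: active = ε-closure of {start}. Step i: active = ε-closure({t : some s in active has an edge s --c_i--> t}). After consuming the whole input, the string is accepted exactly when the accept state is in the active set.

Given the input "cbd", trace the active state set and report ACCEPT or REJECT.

Answer: REJECT

Derivation:
initial (ε-close {0}): {0,1,2,3,4,6}
'c' @ 1: {1,3,5}  [accepting]
'b' @ 2: {}  — no active states
rest 'd' ignored (set empty)
end set {} — state 1 not in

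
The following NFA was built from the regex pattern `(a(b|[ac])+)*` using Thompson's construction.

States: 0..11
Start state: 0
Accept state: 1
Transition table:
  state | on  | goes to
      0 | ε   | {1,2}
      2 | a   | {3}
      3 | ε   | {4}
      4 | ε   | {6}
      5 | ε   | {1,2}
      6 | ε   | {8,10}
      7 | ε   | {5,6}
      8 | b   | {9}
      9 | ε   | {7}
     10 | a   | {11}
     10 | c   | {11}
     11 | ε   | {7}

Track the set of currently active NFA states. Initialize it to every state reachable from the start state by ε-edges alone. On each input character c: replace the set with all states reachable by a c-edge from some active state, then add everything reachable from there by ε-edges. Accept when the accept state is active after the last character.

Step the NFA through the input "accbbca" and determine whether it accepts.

start: ε-closure({0}) = {0,1,2}
'a' @ 1: {3,4,6,8,10}
'c' @ 2: {1,2,5,6,7,8,10,11}  ✓accept
'c' @ 3: {1,2,5,6,7,8,10,11}  ✓accept
'b' @ 4: {1,2,5,6,7,8,9,10}  ✓accept
'b' @ 5: {1,2,5,6,7,8,9,10}  ✓accept
'c' @ 6: {1,2,5,6,7,8,10,11}  ✓accept
'a' @ 7: {1,2,3,4,5,6,7,8,10,11}  ✓accept
after full input: {1,2,3,4,5,6,7,8,10,11}  (accept=1 in)

Answer: ACCEPT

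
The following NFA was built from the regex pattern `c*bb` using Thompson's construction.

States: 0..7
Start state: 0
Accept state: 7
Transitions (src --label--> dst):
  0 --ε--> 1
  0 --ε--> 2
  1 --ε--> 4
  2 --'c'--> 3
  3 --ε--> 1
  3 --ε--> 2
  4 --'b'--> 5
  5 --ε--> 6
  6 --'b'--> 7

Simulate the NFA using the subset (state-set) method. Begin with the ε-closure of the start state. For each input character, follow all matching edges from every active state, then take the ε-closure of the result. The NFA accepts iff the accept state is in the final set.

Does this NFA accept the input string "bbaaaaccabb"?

start: ε-closure({0}) = {0,1,2,4}
'b' @ 1: {5,6}
'b' @ 2: {7}  (accept∈set)
'a' @ 3: {}  — state set empty
rest 'aaaccabb' ignored (set empty)
final: {}; accept 7 not in set

Answer: REJECT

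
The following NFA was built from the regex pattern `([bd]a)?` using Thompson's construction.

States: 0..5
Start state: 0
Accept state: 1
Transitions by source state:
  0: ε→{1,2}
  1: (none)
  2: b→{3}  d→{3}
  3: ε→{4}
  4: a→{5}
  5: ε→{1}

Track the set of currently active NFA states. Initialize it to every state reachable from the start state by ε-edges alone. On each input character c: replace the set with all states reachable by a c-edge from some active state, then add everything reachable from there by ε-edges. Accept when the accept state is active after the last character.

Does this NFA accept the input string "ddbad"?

Answer: REJECT

Trace:
S₀ = ε-closure({0}) = {0,1,2}
'd' @ 1: {3,4}
'd' @ 2: {}  — dead — no transitions
rest 'bad' ignored (set empty)
after full input: {}  (accept=1 not in)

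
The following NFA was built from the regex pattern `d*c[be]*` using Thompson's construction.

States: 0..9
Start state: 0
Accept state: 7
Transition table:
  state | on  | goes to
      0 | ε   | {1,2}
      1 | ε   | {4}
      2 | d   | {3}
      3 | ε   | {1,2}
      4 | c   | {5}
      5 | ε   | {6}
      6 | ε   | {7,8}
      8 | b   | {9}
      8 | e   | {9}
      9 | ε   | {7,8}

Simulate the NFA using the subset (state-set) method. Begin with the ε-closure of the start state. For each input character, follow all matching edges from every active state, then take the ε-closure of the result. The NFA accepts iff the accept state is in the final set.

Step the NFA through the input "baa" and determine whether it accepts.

start: ε-closure({0}) = {0,1,2,4}
'b' @ 1: {}  — dead — no transitions
rest 'aa' ignored (set empty)
after full input: {}  (accept=7 not in)

Answer: REJECT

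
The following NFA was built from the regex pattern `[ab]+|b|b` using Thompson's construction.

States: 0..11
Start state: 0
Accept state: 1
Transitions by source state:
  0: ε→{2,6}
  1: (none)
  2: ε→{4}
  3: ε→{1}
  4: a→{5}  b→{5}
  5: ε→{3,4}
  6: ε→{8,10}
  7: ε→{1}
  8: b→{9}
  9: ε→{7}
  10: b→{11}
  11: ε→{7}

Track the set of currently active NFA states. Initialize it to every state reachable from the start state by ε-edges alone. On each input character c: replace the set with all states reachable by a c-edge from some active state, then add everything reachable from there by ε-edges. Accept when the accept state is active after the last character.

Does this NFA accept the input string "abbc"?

start: ε-closure({0}) = {0,2,4,6,8,10}
'a' @ 1: {1,3,4,5}  ✓accept
'b' @ 2: {1,3,4,5}  ✓accept
'b' @ 3: {1,3,4,5}  ✓accept
'c' @ 4: {}  — no active states
after full input: {}  (accept=1 not in)

Answer: REJECT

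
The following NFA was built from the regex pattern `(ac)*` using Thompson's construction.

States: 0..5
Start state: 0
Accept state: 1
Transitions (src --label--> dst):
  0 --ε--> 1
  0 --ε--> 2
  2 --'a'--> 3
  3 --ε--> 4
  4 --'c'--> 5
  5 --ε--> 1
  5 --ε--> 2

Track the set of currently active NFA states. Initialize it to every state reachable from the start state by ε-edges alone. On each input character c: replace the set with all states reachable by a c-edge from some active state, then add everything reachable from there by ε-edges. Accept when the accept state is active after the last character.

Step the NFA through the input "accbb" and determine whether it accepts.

initial (ε-close {0}): {0,1,2}
'a' @ 1: {3,4}
'c' @ 2: {1,2,5}  [accepting]
'c' @ 3: {}  — state set empty
rest 'bb' ignored (set empty)
after full input: {}  (accept=1 not in)

Answer: REJECT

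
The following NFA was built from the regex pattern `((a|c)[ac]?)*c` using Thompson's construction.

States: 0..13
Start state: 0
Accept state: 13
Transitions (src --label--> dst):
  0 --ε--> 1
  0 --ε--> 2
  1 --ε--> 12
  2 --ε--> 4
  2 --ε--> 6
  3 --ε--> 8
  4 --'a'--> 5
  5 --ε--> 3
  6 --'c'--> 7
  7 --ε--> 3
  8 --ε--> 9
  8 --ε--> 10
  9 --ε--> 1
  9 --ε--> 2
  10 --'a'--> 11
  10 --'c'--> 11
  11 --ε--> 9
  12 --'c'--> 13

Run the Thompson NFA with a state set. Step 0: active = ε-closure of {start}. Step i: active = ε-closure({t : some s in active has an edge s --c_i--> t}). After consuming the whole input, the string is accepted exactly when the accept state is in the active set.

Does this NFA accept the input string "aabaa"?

S₀ = ε-closure({0}) = {0,1,2,4,6,12}
'a' @ 1: {1,2,3,4,5,6,8,9,10,12}
'a' @ 2: {1,2,3,4,5,6,8,9,10,11,12}
'b' @ 3: {}  — state set empty
rest 'aa' ignored (set empty)
end set {} — state 13 not in

Answer: REJECT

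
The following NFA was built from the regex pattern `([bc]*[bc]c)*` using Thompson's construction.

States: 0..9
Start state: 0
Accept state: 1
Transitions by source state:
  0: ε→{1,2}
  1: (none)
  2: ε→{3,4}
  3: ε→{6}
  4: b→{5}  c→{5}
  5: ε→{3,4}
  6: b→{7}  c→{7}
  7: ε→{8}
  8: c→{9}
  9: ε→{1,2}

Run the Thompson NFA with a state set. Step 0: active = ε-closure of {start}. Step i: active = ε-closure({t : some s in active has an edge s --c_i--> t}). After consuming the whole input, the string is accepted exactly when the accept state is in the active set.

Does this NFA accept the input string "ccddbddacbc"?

initial (ε-close {0}): {0,1,2,3,4,6}
'c' @ 1: {3,4,5,6,7,8}
'c' @ 2: {1,2,3,4,5,6,7,8,9}  ✓accept
'd' @ 3: {}  — dead — no transitions
rest 'dbddacbc' ignored (set empty)
end set {} — state 1 not in

Answer: REJECT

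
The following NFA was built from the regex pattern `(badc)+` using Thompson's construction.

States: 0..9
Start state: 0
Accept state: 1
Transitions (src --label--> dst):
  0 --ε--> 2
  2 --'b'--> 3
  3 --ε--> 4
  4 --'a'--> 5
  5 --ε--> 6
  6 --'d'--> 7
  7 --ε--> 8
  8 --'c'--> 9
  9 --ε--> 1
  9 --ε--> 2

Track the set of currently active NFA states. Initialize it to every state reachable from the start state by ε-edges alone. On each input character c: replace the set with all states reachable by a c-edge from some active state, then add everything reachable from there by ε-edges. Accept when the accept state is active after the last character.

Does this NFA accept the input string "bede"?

start: ε-closure({0}) = {0,2}
'b' @ 1: {3,4}
'e' @ 2: {}  — no active states
rest 'de' ignored (set empty)
final: {}; accept 1 not in set

Answer: REJECT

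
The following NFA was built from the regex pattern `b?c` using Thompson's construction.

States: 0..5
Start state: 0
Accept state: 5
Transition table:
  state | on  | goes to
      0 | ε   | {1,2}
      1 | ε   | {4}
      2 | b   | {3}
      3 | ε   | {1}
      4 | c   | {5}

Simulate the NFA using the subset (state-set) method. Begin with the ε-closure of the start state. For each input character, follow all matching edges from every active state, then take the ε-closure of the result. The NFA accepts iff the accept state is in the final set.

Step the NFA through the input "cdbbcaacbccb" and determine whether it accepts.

Answer: REJECT

Steps:
S₀ = ε-closure({0}) = {0,1,2,4}
'c' @ 1: {5}  [accepting]
'd' @ 2: {}  — state set empty
rest 'bbcaacbccb' ignored (set empty)
after full input: {}  (accept=5 not in)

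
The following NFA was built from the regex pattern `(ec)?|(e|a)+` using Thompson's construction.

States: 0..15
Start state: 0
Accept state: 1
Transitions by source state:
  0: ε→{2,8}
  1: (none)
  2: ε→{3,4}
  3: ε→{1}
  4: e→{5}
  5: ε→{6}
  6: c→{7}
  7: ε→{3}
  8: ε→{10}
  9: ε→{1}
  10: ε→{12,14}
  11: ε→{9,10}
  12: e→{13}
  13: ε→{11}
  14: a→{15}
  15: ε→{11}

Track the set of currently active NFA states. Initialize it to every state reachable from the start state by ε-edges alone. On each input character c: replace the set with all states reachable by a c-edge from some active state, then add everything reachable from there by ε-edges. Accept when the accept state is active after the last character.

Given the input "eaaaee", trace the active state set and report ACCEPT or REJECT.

Answer: ACCEPT

Trace:
S₀ = ε-closure({0}) = {0,1,2,3,4,8,10,12,14}
'e' @ 1: {1,5,6,9,10,11,12,13,14}  ✓accept
'a' @ 2: {1,9,10,11,12,14,15}  ✓accept
'a' @ 3: {1,9,10,11,12,14,15}  ✓accept
'a' @ 4: {1,9,10,11,12,14,15}  ✓accept
'e' @ 5: {1,9,10,11,12,13,14}  ✓accept
'e' @ 6: {1,9,10,11,12,13,14}  ✓accept
end set {1,9,10,11,12,13,14} — state 1 in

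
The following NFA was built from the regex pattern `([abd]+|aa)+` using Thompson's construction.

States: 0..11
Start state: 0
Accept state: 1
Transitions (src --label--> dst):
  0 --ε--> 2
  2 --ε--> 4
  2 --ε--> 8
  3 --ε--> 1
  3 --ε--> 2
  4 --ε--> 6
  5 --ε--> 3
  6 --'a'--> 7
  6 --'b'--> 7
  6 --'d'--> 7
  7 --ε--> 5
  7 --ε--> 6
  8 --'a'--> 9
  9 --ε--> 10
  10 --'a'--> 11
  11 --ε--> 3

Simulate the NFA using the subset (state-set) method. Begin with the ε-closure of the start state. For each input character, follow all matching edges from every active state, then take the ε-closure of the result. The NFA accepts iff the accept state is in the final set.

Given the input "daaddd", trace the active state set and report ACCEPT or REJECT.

Answer: ACCEPT

Trace:
initial (ε-close {0}): {0,2,4,6,8}
'd' @ 1: {1,2,3,4,5,6,7,8}  (accept∈set)
'a' @ 2: {1,2,3,4,5,6,7,8,9,10}  (accept∈set)
'a' @ 3: {1,2,3,4,5,6,7,8,9,10,11}  (accept∈set)
'd' @ 4: {1,2,3,4,5,6,7,8}  (accept∈set)
'd' @ 5: {1,2,3,4,5,6,7,8}  (accept∈set)
'd' @ 6: {1,2,3,4,5,6,7,8}  (accept∈set)
after full input: {1,2,3,4,5,6,7,8}  (accept=1 in)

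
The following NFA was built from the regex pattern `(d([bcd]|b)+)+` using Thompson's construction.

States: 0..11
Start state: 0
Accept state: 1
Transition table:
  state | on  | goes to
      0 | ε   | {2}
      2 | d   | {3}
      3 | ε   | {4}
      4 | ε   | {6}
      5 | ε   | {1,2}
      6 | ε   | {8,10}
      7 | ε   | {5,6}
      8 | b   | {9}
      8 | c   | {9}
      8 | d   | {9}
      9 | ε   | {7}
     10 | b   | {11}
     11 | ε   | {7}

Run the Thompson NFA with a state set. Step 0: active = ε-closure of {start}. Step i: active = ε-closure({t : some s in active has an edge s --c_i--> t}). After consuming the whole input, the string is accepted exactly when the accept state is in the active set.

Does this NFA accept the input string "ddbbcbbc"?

S₀ = ε-closure({0}) = {0,2}
'd' @ 1: {3,4,6,8,10}
'd' @ 2: {1,2,5,6,7,8,9,10}  [accepting]
'b' @ 3: {1,2,5,6,7,8,9,10,11}  [accepting]
'b' @ 4: {1,2,5,6,7,8,9,10,11}  [accepting]
'c' @ 5: {1,2,5,6,7,8,9,10}  [accepting]
'b' @ 6: {1,2,5,6,7,8,9,10,11}  [accepting]
'b' @ 7: {1,2,5,6,7,8,9,10,11}  [accepting]
'c' @ 8: {1,2,5,6,7,8,9,10}  [accepting]
final: {1,2,5,6,7,8,9,10}; accept 1 in set

Answer: ACCEPT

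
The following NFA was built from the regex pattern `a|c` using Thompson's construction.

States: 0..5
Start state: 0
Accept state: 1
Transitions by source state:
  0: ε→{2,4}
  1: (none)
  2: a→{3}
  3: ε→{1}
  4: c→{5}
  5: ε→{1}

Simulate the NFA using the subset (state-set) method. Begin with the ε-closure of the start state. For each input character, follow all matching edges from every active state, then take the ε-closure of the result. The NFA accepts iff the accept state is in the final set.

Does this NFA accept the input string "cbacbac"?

Answer: REJECT

Derivation:
initial (ε-close {0}): {0,2,4}
'c' @ 1: {1,5}  ✓accept
'b' @ 2: {}  — state set empty
rest 'acbac' ignored (set empty)
after full input: {}  (accept=1 not in)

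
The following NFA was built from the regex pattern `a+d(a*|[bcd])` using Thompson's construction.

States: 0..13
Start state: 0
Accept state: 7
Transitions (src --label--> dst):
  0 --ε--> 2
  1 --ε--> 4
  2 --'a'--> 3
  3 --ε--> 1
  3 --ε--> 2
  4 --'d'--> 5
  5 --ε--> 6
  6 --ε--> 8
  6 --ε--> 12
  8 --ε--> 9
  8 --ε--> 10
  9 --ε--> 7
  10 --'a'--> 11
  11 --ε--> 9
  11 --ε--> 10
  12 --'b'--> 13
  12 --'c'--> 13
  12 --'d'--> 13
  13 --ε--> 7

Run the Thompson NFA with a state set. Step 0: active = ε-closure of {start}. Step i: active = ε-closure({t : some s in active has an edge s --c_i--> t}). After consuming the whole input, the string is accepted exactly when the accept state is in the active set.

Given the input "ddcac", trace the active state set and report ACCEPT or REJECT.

start: ε-closure({0}) = {0,2}
'd' @ 1: {}  — no active states
rest 'dcac' ignored (set empty)
final: {}; accept 7 not in set

Answer: REJECT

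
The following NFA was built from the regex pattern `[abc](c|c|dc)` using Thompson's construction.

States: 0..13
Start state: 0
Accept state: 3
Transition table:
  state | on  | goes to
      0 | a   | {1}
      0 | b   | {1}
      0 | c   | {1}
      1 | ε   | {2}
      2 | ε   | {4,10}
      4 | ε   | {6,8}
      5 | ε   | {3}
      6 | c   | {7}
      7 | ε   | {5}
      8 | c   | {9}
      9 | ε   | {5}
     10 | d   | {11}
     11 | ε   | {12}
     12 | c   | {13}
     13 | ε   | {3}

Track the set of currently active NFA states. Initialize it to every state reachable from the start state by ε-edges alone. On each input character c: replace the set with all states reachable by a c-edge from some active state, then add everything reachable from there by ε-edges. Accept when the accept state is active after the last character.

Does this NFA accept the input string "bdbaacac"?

start: ε-closure({0}) = {0}
'b' @ 1: {1,2,4,6,8,10}
'd' @ 2: {11,12}
'b' @ 3: {}  — dead — no transitions
rest 'aacac' ignored (set empty)
after full input: {}  (accept=3 not in)

Answer: REJECT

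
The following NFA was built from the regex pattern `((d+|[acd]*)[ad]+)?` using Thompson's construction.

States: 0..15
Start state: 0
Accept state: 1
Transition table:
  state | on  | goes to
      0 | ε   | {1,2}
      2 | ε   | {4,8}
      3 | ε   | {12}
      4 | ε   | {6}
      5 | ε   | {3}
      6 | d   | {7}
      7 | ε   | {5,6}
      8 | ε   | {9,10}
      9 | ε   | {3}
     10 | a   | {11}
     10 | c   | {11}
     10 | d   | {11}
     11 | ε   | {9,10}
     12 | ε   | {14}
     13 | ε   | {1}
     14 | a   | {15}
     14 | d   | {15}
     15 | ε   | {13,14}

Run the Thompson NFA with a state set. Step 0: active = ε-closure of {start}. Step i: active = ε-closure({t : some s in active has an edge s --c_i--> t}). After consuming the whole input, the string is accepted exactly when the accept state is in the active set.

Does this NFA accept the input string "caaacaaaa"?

Answer: ACCEPT

Derivation:
start: ε-closure({0}) = {0,1,2,3,4,6,8,9,10,12,14}
'c' @ 1: {3,9,10,11,12,14}
'a' @ 2: {1,3,9,10,11,12,13,14,15}  [accepting]
'a' @ 3: {1,3,9,10,11,12,13,14,15}  [accepting]
'a' @ 4: {1,3,9,10,11,12,13,14,15}  [accepting]
'c' @ 5: {3,9,10,11,12,14}
'a' @ 6: {1,3,9,10,11,12,13,14,15}  [accepting]
'a' @ 7: {1,3,9,10,11,12,13,14,15}  [accepting]
'a' @ 8: {1,3,9,10,11,12,13,14,15}  [accepting]
'a' @ 9: {1,3,9,10,11,12,13,14,15}  [accepting]
end set {1,3,9,10,11,12,13,14,15} — state 1 in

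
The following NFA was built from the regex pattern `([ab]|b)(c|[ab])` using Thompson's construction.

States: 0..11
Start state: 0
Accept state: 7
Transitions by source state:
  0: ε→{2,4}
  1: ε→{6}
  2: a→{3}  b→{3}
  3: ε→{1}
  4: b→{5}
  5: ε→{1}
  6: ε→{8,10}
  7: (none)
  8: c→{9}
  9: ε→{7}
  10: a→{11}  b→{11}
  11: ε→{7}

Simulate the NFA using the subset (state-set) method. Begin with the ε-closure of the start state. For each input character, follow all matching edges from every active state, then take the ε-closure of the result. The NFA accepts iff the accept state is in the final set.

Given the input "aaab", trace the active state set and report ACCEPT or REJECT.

Answer: REJECT

Trace:
S₀ = ε-closure({0}) = {0,2,4}
'a' @ 1: {1,3,6,8,10}
'a' @ 2: {7,11}  [accepting]
'a' @ 3: {}  — dead — no transitions
rest 'b' ignored (set empty)
final: {}; accept 7 not in set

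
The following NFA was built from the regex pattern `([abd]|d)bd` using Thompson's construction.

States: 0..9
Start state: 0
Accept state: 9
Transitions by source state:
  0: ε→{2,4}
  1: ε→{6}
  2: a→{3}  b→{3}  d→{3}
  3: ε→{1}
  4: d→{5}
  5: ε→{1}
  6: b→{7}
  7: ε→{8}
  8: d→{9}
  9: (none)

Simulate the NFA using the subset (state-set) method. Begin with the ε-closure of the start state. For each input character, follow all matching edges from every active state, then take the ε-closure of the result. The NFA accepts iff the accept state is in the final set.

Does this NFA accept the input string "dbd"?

Answer: ACCEPT

Trace:
S₀ = ε-closure({0}) = {0,2,4}
'd' @ 1: {1,3,5,6}
'b' @ 2: {7,8}
'd' @ 3: {9}  (accept∈set)
final: {9}; accept 9 in set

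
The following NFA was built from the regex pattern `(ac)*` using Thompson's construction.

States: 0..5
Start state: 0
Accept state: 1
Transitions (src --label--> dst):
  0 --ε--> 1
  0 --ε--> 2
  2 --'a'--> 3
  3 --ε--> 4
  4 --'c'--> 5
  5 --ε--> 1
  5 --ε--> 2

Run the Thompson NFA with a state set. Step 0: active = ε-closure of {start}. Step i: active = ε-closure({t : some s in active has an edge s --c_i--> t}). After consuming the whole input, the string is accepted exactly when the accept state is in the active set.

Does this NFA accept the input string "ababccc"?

Answer: REJECT

Derivation:
start: ε-closure({0}) = {0,1,2}
'a' @ 1: {3,4}
'b' @ 2: {}  — dead — no transitions
rest 'abccc' ignored (set empty)
after full input: {}  (accept=1 not in)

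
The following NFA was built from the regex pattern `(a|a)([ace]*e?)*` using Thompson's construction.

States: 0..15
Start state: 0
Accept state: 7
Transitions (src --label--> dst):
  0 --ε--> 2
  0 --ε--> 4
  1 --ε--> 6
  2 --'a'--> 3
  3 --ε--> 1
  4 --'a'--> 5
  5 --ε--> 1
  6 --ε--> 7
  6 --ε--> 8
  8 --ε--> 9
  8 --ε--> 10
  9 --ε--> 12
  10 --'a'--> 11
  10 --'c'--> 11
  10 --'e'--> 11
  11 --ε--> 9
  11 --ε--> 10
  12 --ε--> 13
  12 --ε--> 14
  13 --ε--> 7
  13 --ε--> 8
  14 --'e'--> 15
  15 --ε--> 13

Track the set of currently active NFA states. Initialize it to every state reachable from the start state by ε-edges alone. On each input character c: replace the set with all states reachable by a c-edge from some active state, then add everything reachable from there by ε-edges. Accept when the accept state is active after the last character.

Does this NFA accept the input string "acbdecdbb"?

initial (ε-close {0}): {0,2,4}
'a' @ 1: {1,3,5,6,7,8,9,10,12,13,14}  (accept∈set)
'c' @ 2: {7,8,9,10,11,12,13,14}  (accept∈set)
'b' @ 3: {}  — dead — no transitions
rest 'decdbb' ignored (set empty)
final: {}; accept 7 not in set

Answer: REJECT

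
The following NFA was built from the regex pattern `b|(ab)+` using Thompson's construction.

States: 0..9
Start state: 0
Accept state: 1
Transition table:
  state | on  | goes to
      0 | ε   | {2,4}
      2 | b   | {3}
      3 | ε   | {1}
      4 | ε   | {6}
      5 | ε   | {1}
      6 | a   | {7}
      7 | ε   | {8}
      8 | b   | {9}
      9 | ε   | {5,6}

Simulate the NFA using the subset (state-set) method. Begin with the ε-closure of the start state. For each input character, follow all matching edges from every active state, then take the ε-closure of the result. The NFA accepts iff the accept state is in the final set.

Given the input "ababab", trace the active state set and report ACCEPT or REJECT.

start: ε-closure({0}) = {0,2,4,6}
'a' @ 1: {7,8}
'b' @ 2: {1,5,6,9}  (accept∈set)
'a' @ 3: {7,8}
'b' @ 4: {1,5,6,9}  (accept∈set)
'a' @ 5: {7,8}
'b' @ 6: {1,5,6,9}  (accept∈set)
after full input: {1,5,6,9}  (accept=1 in)

Answer: ACCEPT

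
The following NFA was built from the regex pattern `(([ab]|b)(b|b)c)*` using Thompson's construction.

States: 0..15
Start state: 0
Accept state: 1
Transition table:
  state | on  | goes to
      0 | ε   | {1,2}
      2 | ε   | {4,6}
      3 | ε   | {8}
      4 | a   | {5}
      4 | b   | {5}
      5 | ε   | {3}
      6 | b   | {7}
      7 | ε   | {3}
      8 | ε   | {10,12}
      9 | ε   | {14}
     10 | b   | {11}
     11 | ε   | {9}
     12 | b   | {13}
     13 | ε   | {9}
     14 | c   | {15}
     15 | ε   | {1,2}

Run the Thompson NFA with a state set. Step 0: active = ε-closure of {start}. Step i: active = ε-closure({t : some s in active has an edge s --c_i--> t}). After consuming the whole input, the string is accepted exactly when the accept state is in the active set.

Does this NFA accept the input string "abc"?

S₀ = ε-closure({0}) = {0,1,2,4,6}
'a' @ 1: {3,5,8,10,12}
'b' @ 2: {9,11,13,14}
'c' @ 3: {1,2,4,6,15}  ✓accept
after full input: {1,2,4,6,15}  (accept=1 in)

Answer: ACCEPT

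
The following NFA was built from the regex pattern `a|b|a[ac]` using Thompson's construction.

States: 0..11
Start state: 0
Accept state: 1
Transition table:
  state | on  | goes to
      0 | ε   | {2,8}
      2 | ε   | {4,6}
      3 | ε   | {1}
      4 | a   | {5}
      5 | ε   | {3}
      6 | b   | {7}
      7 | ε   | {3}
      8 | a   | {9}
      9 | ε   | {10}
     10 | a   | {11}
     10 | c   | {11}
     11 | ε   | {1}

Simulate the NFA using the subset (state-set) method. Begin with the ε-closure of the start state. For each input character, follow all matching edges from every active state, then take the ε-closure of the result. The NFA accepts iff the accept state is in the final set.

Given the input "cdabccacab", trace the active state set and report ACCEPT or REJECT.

initial (ε-close {0}): {0,2,4,6,8}
'c' @ 1: {}  — dead — no transitions
rest 'dabccacab' ignored (set empty)
end set {} — state 1 not in

Answer: REJECT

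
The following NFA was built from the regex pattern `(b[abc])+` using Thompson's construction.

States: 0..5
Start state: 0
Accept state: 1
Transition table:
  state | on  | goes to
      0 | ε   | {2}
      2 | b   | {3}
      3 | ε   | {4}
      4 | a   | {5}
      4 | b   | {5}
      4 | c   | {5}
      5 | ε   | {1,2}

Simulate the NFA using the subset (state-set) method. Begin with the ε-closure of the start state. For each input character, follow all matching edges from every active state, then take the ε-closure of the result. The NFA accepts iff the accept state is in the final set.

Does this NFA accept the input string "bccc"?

S₀ = ε-closure({0}) = {0,2}
'b' @ 1: {3,4}
'c' @ 2: {1,2,5}  [accepting]
'c' @ 3: {}  — dead — no transitions
rest 'c' ignored (set empty)
after full input: {}  (accept=1 not in)

Answer: REJECT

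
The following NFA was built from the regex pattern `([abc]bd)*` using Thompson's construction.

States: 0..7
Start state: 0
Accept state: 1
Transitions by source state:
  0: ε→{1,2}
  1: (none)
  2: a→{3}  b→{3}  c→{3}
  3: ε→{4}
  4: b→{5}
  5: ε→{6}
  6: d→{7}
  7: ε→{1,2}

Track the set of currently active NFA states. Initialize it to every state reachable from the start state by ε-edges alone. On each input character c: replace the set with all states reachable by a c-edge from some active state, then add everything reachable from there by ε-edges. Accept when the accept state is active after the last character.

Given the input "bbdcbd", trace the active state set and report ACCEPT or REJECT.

Answer: ACCEPT

Derivation:
start: ε-closure({0}) = {0,1,2}
'b' @ 1: {3,4}
'b' @ 2: {5,6}
'd' @ 3: {1,2,7}  ✓accept
'c' @ 4: {3,4}
'b' @ 5: {5,6}
'd' @ 6: {1,2,7}  ✓accept
end set {1,2,7} — state 1 in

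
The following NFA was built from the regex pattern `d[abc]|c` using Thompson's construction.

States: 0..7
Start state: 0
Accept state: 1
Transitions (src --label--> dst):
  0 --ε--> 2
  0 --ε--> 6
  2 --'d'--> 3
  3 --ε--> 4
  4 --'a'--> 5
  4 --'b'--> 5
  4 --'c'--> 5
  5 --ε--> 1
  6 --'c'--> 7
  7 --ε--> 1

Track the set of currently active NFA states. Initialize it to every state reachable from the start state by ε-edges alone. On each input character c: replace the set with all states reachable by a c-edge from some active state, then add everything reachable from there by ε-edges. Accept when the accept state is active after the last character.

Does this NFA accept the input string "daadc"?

Answer: REJECT

Steps:
start: ε-closure({0}) = {0,2,6}
'd' @ 1: {3,4}
'a' @ 2: {1,5}  [accepting]
'a' @ 3: {}  — no active states
rest 'dc' ignored (set empty)
final: {}; accept 1 not in set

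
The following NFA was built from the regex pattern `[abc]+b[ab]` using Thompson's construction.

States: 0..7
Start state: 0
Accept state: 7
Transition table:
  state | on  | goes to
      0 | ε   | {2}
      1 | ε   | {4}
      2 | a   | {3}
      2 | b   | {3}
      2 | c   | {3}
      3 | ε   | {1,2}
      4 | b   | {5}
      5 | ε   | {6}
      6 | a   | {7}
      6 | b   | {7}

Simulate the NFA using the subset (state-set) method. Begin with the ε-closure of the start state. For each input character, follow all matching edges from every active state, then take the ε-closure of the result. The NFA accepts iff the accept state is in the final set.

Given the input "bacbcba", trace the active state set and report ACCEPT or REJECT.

S₀ = ε-closure({0}) = {0,2}
'b' @ 1: {1,2,3,4}
'a' @ 2: {1,2,3,4}
'c' @ 3: {1,2,3,4}
'b' @ 4: {1,2,3,4,5,6}
'c' @ 5: {1,2,3,4}
'b' @ 6: {1,2,3,4,5,6}
'a' @ 7: {1,2,3,4,7}  ✓accept
final: {1,2,3,4,7}; accept 7 in set

Answer: ACCEPT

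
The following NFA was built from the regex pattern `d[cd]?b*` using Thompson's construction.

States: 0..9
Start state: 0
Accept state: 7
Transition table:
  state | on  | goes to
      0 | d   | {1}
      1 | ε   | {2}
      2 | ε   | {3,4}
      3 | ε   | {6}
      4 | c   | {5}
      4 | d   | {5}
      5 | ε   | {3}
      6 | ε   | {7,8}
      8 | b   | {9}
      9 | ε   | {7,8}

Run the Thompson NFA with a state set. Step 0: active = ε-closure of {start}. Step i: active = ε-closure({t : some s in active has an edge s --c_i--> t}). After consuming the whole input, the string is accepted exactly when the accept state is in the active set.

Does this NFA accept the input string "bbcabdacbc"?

S₀ = ε-closure({0}) = {0}
'b' @ 1: {}  — state set empty
rest 'bcabdacbc' ignored (set empty)
end set {} — state 7 not in

Answer: REJECT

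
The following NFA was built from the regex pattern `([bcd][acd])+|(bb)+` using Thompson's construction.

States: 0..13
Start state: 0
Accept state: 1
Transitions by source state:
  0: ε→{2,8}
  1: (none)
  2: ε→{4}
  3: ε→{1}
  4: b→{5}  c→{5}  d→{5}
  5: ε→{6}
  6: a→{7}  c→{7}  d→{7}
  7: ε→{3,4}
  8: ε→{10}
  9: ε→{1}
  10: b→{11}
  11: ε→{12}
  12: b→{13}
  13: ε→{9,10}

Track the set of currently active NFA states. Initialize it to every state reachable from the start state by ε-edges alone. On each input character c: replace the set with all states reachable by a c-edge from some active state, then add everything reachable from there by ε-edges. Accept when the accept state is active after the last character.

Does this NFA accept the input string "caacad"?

Answer: REJECT

Derivation:
initial (ε-close {0}): {0,2,4,8,10}
'c' @ 1: {5,6}
'a' @ 2: {1,3,4,7}  (accept∈set)
'a' @ 3: {}  — state set empty
rest 'cad' ignored (set empty)
end set {} — state 1 not in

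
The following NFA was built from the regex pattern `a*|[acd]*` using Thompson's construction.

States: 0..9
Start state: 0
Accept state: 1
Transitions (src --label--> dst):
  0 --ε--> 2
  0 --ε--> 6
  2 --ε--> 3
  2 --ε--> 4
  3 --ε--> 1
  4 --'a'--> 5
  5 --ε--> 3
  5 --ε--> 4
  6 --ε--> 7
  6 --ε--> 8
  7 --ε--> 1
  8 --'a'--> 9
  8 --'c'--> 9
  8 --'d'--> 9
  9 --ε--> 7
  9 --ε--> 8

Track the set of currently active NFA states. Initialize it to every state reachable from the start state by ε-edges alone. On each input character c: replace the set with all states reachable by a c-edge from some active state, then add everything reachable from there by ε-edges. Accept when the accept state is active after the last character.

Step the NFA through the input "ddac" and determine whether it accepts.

S₀ = ε-closure({0}) = {0,1,2,3,4,6,7,8}
'd' @ 1: {1,7,8,9}  (accept∈set)
'd' @ 2: {1,7,8,9}  (accept∈set)
'a' @ 3: {1,7,8,9}  (accept∈set)
'c' @ 4: {1,7,8,9}  (accept∈set)
end set {1,7,8,9} — state 1 in

Answer: ACCEPT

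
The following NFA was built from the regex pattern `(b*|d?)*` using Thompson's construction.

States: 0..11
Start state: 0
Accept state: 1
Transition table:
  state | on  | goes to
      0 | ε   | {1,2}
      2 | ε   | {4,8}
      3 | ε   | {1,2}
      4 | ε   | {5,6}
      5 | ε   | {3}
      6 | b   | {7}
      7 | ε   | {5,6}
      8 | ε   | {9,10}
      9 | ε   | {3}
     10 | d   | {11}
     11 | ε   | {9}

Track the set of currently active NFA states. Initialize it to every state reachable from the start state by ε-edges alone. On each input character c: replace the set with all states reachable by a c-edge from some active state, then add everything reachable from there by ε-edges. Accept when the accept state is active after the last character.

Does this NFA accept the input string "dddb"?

Answer: ACCEPT

Steps:
S₀ = ε-closure({0}) = {0,1,2,3,4,5,6,8,9,10}
'd' @ 1: {1,2,3,4,5,6,8,9,10,11}  (accept∈set)
'd' @ 2: {1,2,3,4,5,6,8,9,10,11}  (accept∈set)
'd' @ 3: {1,2,3,4,5,6,8,9,10,11}  (accept∈set)
'b' @ 4: {1,2,3,4,5,6,7,8,9,10}  (accept∈set)
after full input: {1,2,3,4,5,6,7,8,9,10}  (accept=1 in)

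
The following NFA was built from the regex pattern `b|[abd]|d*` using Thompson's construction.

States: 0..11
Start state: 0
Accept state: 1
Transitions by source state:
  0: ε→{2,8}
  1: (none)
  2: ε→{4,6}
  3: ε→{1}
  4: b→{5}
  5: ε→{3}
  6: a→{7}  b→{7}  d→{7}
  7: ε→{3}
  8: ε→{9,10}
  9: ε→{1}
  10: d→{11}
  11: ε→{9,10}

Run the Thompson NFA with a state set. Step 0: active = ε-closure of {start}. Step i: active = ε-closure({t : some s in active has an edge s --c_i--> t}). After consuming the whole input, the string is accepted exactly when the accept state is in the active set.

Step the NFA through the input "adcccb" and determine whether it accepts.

S₀ = ε-closure({0}) = {0,1,2,4,6,8,9,10}
'a' @ 1: {1,3,7}  (accept∈set)
'd' @ 2: {}  — dead — no transitions
rest 'cccb' ignored (set empty)
final: {}; accept 1 not in set

Answer: REJECT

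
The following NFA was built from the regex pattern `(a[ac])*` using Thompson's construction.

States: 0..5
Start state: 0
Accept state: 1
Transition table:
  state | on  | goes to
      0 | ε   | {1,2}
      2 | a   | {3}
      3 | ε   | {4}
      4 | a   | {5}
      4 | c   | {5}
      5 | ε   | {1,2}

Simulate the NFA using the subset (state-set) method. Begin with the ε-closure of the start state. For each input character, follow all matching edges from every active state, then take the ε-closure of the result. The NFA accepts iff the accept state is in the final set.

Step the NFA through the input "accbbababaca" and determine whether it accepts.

start: ε-closure({0}) = {0,1,2}
'a' @ 1: {3,4}
'c' @ 2: {1,2,5}  (accept∈set)
'c' @ 3: {}  — state set empty
rest 'bbababaca' ignored (set empty)
final: {}; accept 1 not in set

Answer: REJECT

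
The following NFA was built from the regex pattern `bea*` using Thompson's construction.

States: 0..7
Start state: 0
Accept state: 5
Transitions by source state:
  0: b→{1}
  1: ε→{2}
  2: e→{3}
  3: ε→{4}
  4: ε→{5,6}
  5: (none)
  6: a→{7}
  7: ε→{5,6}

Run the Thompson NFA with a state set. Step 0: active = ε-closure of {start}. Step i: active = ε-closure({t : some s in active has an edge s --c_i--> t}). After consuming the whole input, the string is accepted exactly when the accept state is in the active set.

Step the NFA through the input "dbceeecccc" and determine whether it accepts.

Answer: REJECT

Steps:
initial (ε-close {0}): {0}
'd' @ 1: {}  — dead — no transitions
rest 'bceeecccc' ignored (set empty)
end set {} — state 5 not in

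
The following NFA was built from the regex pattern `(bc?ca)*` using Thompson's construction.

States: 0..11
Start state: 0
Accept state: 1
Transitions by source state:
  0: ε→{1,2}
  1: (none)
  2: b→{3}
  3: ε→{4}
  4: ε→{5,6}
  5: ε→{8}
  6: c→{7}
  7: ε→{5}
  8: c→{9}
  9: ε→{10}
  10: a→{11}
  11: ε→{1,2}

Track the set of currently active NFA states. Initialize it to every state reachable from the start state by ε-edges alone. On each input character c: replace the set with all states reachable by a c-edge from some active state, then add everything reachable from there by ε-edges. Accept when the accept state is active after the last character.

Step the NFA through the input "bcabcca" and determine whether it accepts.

S₀ = ε-closure({0}) = {0,1,2}
'b' @ 1: {3,4,5,6,8}
'c' @ 2: {5,7,8,9,10}
'a' @ 3: {1,2,11}  (accept∈set)
'b' @ 4: {3,4,5,6,8}
'c' @ 5: {5,7,8,9,10}
'c' @ 6: {9,10}
'a' @ 7: {1,2,11}  (accept∈set)
final: {1,2,11}; accept 1 in set

Answer: ACCEPT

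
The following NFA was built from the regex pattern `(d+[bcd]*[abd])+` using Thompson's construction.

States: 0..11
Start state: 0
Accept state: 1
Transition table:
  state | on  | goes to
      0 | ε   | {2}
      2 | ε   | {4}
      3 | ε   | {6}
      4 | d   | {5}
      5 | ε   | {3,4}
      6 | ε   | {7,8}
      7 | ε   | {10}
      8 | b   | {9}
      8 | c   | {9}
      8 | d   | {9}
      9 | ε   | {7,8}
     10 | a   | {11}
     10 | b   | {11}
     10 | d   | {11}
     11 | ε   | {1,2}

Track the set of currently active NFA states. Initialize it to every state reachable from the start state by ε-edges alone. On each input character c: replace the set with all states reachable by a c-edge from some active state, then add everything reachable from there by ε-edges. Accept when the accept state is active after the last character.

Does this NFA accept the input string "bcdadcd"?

initial (ε-close {0}): {0,2,4}
'b' @ 1: {}  — dead — no transitions
rest 'cdadcd' ignored (set empty)
after full input: {}  (accept=1 not in)

Answer: REJECT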